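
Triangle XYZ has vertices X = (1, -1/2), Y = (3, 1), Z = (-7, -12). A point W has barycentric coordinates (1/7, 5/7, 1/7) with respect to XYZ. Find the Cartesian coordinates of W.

W = (1/7)·X + (5/7)·Y + (1/7)·Z.
x-coordinate: (1/7)·1 + (5/7)·3 + (1/7)·(-7) = 9/7.
y-coordinate: (1/7)·(-1/2) + (5/7)·1 + (1/7)·(-12) = -15/14.

(9/7, -15/14)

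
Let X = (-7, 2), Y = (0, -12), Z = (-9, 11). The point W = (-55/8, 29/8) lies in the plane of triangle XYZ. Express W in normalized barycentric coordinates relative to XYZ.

Signed area of the reference triangle: [XYZ] = ½·((-7)·(-12−11) + 0·(11−2) + (-9)·(2−(-12))) = ½·(161 + 0 − 126) = 35/2.
[WYZ] = ½·((-55/8)·(-12−11) + 0·(11−(29/8)) + (-9)·(29/8−(-12))) = ½·(1265/8 + 0 − 1125/8) = 35/4, so the X-coordinate is (35/4)/(35/2) = 1/2.
[XWZ] = ½·((-7)·(29/8−11) + (-55/8)·(11−2) + (-9)·(2−(29/8))) = ½·(413/8 − 495/8 + 117/8) = 35/16, so the Y-coordinate is 1/8.
[XYW] = ½·((-7)·(-12−(29/8)) + 0·(29/8−2) + (-55/8)·(2−(-12))) = ½·(875/8 + 0 − 385/4) = 105/16, so the Z-coordinate is 3/8.

(1/2, 1/8, 3/8)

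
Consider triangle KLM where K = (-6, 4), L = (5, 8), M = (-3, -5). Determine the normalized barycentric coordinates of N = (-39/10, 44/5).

Signed area of the reference triangle: [KLM] = ½·((-6)·(8−(-5)) + 5·(-5−4) + (-3)·(4−8)) = ½·(-78 − 45 + 12) = -111/2.
[NLM] = ½·((-39/10)·(8−(-5)) + 5·(-5−(44/5)) + (-3)·(44/5−8)) = ½·(-507/10 − 69 − 12/5) = -1221/20, so the K-coordinate is (-1221/20)/(-111/2) = 11/10.
[KNM] = ½·((-6)·(44/5−(-5)) + (-39/10)·(-5−4) + (-3)·(4−(44/5))) = ½·(-414/5 + 351/10 + 72/5) = -333/20, so the L-coordinate is 3/10.
[KLN] = ½·((-6)·(8−(44/5)) + 5·(44/5−4) + (-39/10)·(4−8)) = ½·(24/5 + 24 + 78/5) = 111/5, so the M-coordinate is -2/5.
Check: 11/10 + 3/10 − 2/5 = 1.

(11/10, 3/10, -2/5)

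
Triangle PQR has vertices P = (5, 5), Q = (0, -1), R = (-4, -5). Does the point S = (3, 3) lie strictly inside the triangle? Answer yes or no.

no

Barycentric coordinates of S: (1, -1/2, 1/2).
The three coordinates are positive, negative, positive; a point is interior exactly when all three are positive.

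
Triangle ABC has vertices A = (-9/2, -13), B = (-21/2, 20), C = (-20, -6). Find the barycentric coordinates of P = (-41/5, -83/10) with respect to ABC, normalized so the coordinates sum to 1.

(7/10, 1/10, 1/5)

Signed area of the reference triangle: [ABC] = ½·((-9/2)·(20−(-6)) + (-21/2)·(-6−(-13)) + (-20)·(-13−20)) = ½·(-117 − 147/2 + 660) = 939/4.
[PBC] = ½·((-41/5)·(20−(-6)) + (-21/2)·(-6−(-83/10)) + (-20)·(-83/10−20)) = ½·(-1066/5 − 483/20 + 566) = 6573/40, so the A-coordinate is (6573/40)/(939/4) = 7/10.
[APC] = ½·((-9/2)·(-83/10−(-6)) + (-41/5)·(-6−(-13)) + (-20)·(-13−(-83/10))) = ½·(207/20 − 287/5 + 94) = 939/40, so the B-coordinate is 1/10.
[ABP] = ½·((-9/2)·(20−(-83/10)) + (-21/2)·(-83/10−(-13)) + (-41/5)·(-13−20)) = ½·(-2547/20 − 987/20 + 1353/5) = 939/20, so the C-coordinate is 1/5.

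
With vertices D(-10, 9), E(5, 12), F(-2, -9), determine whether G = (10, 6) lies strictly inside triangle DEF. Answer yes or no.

no

Barycentric coordinates of G: (-1/2, 8/7, 5/14).
The three coordinates are negative, positive, positive; a point is interior exactly when all three are positive.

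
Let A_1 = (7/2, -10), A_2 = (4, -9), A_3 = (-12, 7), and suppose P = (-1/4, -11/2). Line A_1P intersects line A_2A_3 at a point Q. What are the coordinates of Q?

(-4, -1)

Barycentric coordinates of P with respect to A_1A_2A_3: (1/2, 1/4, 1/4).
On side A_2A_3 the A_1-coordinate is zero; dropping P's A_1-weight 1/2 and renormalizing the remaining 1/4 : 1/4 gives weights 1/2, 1/2 on A_2, A_3.
Q = (1/2)·(4, -9) + (1/2)·(-12, 7) = (-4, -1).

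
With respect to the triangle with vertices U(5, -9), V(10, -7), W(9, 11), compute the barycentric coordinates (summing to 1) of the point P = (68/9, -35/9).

Signed area of the reference triangle: [UVW] = ½·(5·(-7−11) + 10·(11−(-9)) + 9·(-9−(-7))) = ½·(-90 + 200 − 18) = 46.
[PVW] = ½·((68/9)·(-7−11) + 10·(11−(-35/9)) + 9·(-35/9−(-7))) = ½·(-136 + 1340/9 + 28) = 184/9, so the U-coordinate is (184/9)/46 = 4/9.
[UPW] = ½·(5·(-35/9−11) + (68/9)·(11−(-9)) + 9·(-9−(-35/9))) = ½·(-670/9 + 1360/9 − 46) = 46/3, so the V-coordinate is 1/3.
[UVP] = ½·(5·(-7−(-35/9)) + 10·(-35/9−(-9)) + (68/9)·(-9−(-7))) = ½·(-140/9 + 460/9 − 136/9) = 92/9, so the W-coordinate is 2/9.

(4/9, 1/3, 2/9)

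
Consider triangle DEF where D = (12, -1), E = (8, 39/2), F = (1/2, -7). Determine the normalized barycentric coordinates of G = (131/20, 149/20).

Signed area of the reference triangle: [DEF] = ½·(12·(39/2−(-7)) + 8·(-7−(-1)) + (1/2)·(-1−(39/2))) = ½·(318 − 48 − 41/4) = 1039/8.
[GEF] = ½·((131/20)·(39/2−(-7)) + 8·(-7−(149/20)) + (1/2)·(149/20−(39/2))) = ½·(6943/40 − 578/5 − 241/40) = 1039/40, so the D-coordinate is (1039/40)/(1039/8) = 1/5.
[DGF] = ½·(12·(149/20−(-7)) + (131/20)·(-7−(-1)) + (1/2)·(-1−(149/20))) = ½·(867/5 − 393/10 − 169/40) = 1039/16, so the E-coordinate is 1/2.
[DEG] = ½·(12·(39/2−(149/20)) + 8·(149/20−(-1)) + (131/20)·(-1−(39/2))) = ½·(723/5 + 338/5 − 5371/40) = 3117/80, so the F-coordinate is 3/10.
Check: 1/5 + 1/2 + 3/10 = 1.

(1/5, 1/2, 3/10)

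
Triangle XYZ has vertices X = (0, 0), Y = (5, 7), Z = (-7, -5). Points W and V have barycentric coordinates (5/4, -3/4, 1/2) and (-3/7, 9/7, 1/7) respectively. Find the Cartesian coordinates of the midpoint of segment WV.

Barycentric coordinates of the midpoint are the average: (23/56, 15/56, 9/28).
Converting: (23/56)·X + (15/56)·Y + (9/28)·Z = (-51/56, 15/56).

(-51/56, 15/56)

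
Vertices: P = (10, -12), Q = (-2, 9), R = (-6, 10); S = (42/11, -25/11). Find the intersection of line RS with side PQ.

(6, -5)

Barycentric coordinates of S with respect to PQR: (6/11, 3/11, 2/11).
On side PQ the R-coordinate is zero; dropping S's R-weight 2/11 and renormalizing the remaining 6/11 : 3/11 gives weights 2/3, 1/3 on P, Q.
T = (2/3)·(10, -12) + (1/3)·(-2, 9) = (6, -5).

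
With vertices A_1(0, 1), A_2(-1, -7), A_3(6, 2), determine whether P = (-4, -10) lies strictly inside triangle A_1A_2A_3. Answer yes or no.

no

Barycentric coordinates of P: (6/47, 62/47, -21/47).
The three coordinates are positive, positive, negative; a point is interior exactly when all three are positive.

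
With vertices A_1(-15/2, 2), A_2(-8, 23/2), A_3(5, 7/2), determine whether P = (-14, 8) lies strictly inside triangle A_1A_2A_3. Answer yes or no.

Barycentric coordinates of P: (187/239, 339/478, -235/478).
The three coordinates are positive, positive, negative; a point is interior exactly when all three are positive.

no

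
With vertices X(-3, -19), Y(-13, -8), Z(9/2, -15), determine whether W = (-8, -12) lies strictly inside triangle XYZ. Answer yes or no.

Barycentric coordinates of W: (2/7, 29/49, 6/49).
The three coordinates are positive, positive, positive; a point is interior exactly when all three are positive.

yes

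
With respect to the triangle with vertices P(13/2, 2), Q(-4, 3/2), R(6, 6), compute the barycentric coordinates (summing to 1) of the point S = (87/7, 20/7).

(10/7, -4/7, 1/7)

Signed area of the reference triangle: [PQR] = ½·((13/2)·(3/2−6) + (-4)·(6−2) + 6·(2−(3/2))) = ½·(-117/4 − 16 + 3) = -169/8.
[SQR] = ½·((87/7)·(3/2−6) + (-4)·(6−(20/7)) + 6·(20/7−(3/2))) = ½·(-783/14 − 88/7 + 57/7) = -845/28, so the P-coordinate is (-845/28)/(-169/8) = 10/7.
[PSR] = ½·((13/2)·(20/7−6) + (87/7)·(6−2) + 6·(2−(20/7))) = ½·(-143/7 + 348/7 − 36/7) = 169/14, so the Q-coordinate is -4/7.
[PQS] = ½·((13/2)·(3/2−(20/7)) + (-4)·(20/7−2) + (87/7)·(2−(3/2))) = ½·(-247/28 − 24/7 + 87/14) = -169/56, so the R-coordinate is 1/7.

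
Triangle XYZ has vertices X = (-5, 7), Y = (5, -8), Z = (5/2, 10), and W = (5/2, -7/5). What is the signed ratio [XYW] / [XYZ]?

[XYZ] = ½·((-5)·(-8−10) + 5·(10−7) + (5/2)·(7−(-8))) = ½·(90 + 15 + 75/2) = 285/4.
[XYW] = ½·((-5)·(-8−(-7/5)) + 5·(-7/5−7) + (5/2)·(7−(-8))) = ½·(33 − 42 + 75/2) = 57/4, so the ratio is (57/4)/(285/4) = 1/5.

1/5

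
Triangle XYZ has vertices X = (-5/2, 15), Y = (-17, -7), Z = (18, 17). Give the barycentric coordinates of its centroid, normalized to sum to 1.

(1/3, 1/3, 1/3)

The centroid is the average of the vertices, so each weight is 1/3.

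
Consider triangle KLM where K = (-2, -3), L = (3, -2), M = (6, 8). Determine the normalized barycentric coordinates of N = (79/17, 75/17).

Signed area of the reference triangle: [KLM] = ½·((-2)·(-2−8) + 3·(8−(-3)) + 6·(-3−(-2))) = ½·(20 + 33 − 6) = 47/2.
[NLM] = ½·((79/17)·(-2−8) + 3·(8−(75/17)) + 6·(75/17−(-2))) = ½·(-790/17 + 183/17 + 654/17) = 47/34, so the K-coordinate is (47/34)/(47/2) = 1/17.
[KNM] = ½·((-2)·(75/17−8) + (79/17)·(8−(-3)) + 6·(-3−(75/17))) = ½·(122/17 + 869/17 − 756/17) = 235/34, so the L-coordinate is 5/17.
[KLN] = ½·((-2)·(-2−(75/17)) + 3·(75/17−(-3)) + (79/17)·(-3−(-2))) = ½·(218/17 + 378/17 − 79/17) = 517/34, so the M-coordinate is 11/17.

(1/17, 5/17, 11/17)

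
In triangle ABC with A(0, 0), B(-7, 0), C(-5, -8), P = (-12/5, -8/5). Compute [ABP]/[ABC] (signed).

1/5

[ABC] = ½·(0·(0−(-8)) + (-7)·(-8−0) + (-5)·(0−0)) = ½·(0 + 56 + 0) = 28.
[ABP] = ½·(0·(0−(-8/5)) + (-7)·(-8/5−0) + (-12/5)·(0−0)) = ½·(0 + 56/5 + 0) = 28/5, so the ratio is (28/5)/28 = 1/5.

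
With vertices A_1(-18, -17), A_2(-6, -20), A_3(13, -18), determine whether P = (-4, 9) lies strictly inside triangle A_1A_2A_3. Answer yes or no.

no

Barycentric coordinates of P: (547/81, -820/81, 118/27).
The three coordinates are positive, negative, positive; a point is interior exactly when all three are positive.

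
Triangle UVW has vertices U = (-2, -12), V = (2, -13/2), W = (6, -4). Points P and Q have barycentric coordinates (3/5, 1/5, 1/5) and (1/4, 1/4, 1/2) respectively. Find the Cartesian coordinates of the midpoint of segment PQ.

(17/10, -637/80)

Barycentric coordinates of the midpoint are the average: (17/40, 9/40, 7/20).
Converting: (17/40)·U + (9/40)·V + (7/20)·W = (17/10, -637/80).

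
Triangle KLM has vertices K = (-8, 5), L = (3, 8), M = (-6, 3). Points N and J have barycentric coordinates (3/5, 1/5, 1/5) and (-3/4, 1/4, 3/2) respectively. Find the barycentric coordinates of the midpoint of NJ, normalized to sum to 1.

Since both coordinate triples sum to 1, the midpoint's barycentrics are the componentwise average.
(3/5+-3/4)/2 = -3/40; similarly 9/40 and 17/20.

(-3/40, 9/40, 17/20)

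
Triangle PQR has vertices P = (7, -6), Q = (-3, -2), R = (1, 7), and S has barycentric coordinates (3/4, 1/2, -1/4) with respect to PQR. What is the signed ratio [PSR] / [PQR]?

1/2

The signed ratio [PSR]/[PQR] equals the barycentric coordinate of S at vertex Q, which is 1/2.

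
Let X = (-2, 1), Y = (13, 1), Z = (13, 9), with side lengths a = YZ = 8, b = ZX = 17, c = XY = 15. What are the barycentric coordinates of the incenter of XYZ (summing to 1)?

The incenter has barycentric coordinates proportional to the opposite side lengths: (8 : 17 : 15).
Normalizing by 8+17+15 = 40 gives (1/5, 17/40, 3/8).

(1/5, 17/40, 3/8)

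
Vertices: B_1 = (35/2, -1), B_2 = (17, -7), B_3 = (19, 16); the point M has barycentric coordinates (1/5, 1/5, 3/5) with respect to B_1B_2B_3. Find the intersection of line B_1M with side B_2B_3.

Line B_1M meets B_2B_3 where the B_1-coordinate vanishes; zeroing M's B_1-weight and renormalizing leaves B_2, B_3-weights 1/5 : 3/5 → (1/4, 3/4).
So N = (1/4)·B_2 + (3/4)·B_3 = (37/2, 41/4).

(37/2, 41/4)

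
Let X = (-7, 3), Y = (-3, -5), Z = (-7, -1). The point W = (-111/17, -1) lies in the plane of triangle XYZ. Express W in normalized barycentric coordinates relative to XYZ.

Signed area of the reference triangle: [XYZ] = ½·((-7)·(-5−(-1)) + (-3)·(-1−3) + (-7)·(3−(-5))) = ½·(28 + 12 − 56) = -8.
[WYZ] = ½·((-111/17)·(-5−(-1)) + (-3)·(-1−(-1)) + (-7)·(-1−(-5))) = ½·(444/17 + 0 − 28) = -16/17, so the X-coordinate is (-16/17)/(-8) = 2/17.
[XWZ] = ½·((-7)·(-1−(-1)) + (-111/17)·(-1−3) + (-7)·(3−(-1))) = ½·(0 + 444/17 − 28) = -16/17, so the Y-coordinate is 2/17.
[XYW] = ½·((-7)·(-5−(-1)) + (-3)·(-1−3) + (-111/17)·(3−(-5))) = ½·(28 + 12 − 888/17) = -104/17, so the Z-coordinate is 13/17.

(2/17, 2/17, 13/17)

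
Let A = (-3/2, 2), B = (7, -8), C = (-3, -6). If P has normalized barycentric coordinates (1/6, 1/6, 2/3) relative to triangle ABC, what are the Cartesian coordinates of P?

(-13/12, -5)

P = (1/6)·A + (1/6)·B + (2/3)·C.
x-coordinate: (1/6)·(-3/2) + (1/6)·7 + (2/3)·(-3) = -13/12.
y-coordinate: (1/6)·2 + (1/6)·(-8) + (2/3)·(-6) = -5.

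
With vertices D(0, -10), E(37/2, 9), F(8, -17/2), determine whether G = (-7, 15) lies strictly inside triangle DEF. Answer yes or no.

no

Barycentric coordinates of G: (291/71, 842/497, -2382/497).
The three coordinates are positive, positive, negative; a point is interior exactly when all three are positive.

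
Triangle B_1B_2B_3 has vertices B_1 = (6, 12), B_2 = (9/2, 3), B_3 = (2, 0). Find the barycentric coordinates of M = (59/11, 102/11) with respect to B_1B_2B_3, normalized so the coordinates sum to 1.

Signed area of the reference triangle: [B_1B_2B_3] = ½·(6·(3−0) + (9/2)·(0−12) + 2·(12−3)) = ½·(18 − 54 + 18) = -9.
[MB_2B_3] = ½·((59/11)·(3−0) + (9/2)·(0−(102/11)) + 2·(102/11−3)) = ½·(177/11 − 459/11 + 138/11) = -72/11, so the B_1-coordinate is (-72/11)/(-9) = 8/11.
[B_1MB_3] = ½·(6·(102/11−0) + (59/11)·(0−12) + 2·(12−(102/11))) = ½·(612/11 − 708/11 + 60/11) = -18/11, so the B_2-coordinate is 2/11.
[B_1B_2M] = ½·(6·(3−(102/11)) + (9/2)·(102/11−12) + (59/11)·(12−3)) = ½·(-414/11 − 135/11 + 531/11) = -9/11, so the B_3-coordinate is 1/11.
Check: 8/11 + 2/11 + 1/11 = 1.

(8/11, 2/11, 1/11)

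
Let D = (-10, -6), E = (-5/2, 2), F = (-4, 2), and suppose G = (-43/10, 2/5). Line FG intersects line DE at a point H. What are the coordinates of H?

(-35/8, 0)

Barycentric coordinates of G with respect to DEF: (1/5, 3/5, 1/5).
On side DE the F-coordinate is zero; dropping G's F-weight 1/5 and renormalizing the remaining 1/5 : 3/5 gives weights 1/4, 3/4 on D, E.
H = (1/4)·(-10, -6) + (3/4)·(-5/2, 2) = (-35/8, 0).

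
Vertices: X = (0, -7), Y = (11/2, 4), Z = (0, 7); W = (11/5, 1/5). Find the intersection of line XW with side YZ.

Barycentric coordinates of W with respect to XYZ: (2/5, 2/5, 1/5).
On side YZ the X-coordinate is zero; dropping W's X-weight 2/5 and renormalizing the remaining 2/5 : 1/5 gives weights 2/3, 1/3 on Y, Z.
V = (2/3)·(11/2, 4) + (1/3)·(0, 7) = (11/3, 5).

(11/3, 5)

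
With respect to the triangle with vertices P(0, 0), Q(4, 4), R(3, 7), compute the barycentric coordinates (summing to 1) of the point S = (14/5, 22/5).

(1/5, 2/5, 2/5)

Signed area of the reference triangle: [PQR] = ½·(0·(4−7) + 4·(7−0) + 3·(0−4)) = ½·(0 + 28 − 12) = 8.
[SQR] = ½·((14/5)·(4−7) + 4·(7−(22/5)) + 3·(22/5−4)) = ½·(-42/5 + 52/5 + 6/5) = 8/5, so the P-coordinate is (8/5)/8 = 1/5.
[PSR] = ½·(0·(22/5−7) + (14/5)·(7−0) + 3·(0−(22/5))) = ½·(0 + 98/5 − 66/5) = 16/5, so the Q-coordinate is 2/5.
[PQS] = ½·(0·(4−(22/5)) + 4·(22/5−0) + (14/5)·(0−4)) = ½·(0 + 88/5 − 56/5) = 16/5, so the R-coordinate is 2/5.
Check: 1/5 + 2/5 + 2/5 = 1.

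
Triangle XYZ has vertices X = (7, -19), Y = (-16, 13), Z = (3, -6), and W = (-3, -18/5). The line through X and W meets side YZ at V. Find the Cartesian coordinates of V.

Barycentric coordinates of W with respect to XYZ: (2/5, 2/5, 1/5).
On side YZ the X-coordinate is zero; dropping W's X-weight 2/5 and renormalizing the remaining 2/5 : 1/5 gives weights 2/3, 1/3 on Y, Z.
V = (2/3)·(-16, 13) + (1/3)·(3, -6) = (-29/3, 20/3).

(-29/3, 20/3)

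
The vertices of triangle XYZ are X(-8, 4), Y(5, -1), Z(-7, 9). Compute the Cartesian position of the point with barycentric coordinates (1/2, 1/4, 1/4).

W = (1/2)·X + (1/4)·Y + (1/4)·Z.
x-coordinate: (1/2)·(-8) + (1/4)·5 + (1/4)·(-7) = -9/2.
y-coordinate: (1/2)·4 + (1/4)·(-1) + (1/4)·9 = 4.

(-9/2, 4)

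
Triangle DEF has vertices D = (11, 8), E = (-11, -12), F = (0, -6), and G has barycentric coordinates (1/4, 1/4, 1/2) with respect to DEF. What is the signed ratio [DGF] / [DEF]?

1/4

The signed ratio [DGF]/[DEF] equals the barycentric coordinate of G at vertex E, which is 1/4.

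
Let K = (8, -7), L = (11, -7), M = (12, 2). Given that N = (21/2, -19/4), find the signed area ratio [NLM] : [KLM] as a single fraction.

1/4

[KLM] = ½·(8·(-7−2) + 11·(2−(-7)) + 12·(-7−(-7))) = ½·(-72 + 99 + 0) = 27/2.
[NLM] = ½·((21/2)·(-7−2) + 11·(2−(-19/4)) + 12·(-19/4−(-7))) = ½·(-189/2 + 297/4 + 27) = 27/8, so the ratio is (27/8)/(27/2) = 1/4.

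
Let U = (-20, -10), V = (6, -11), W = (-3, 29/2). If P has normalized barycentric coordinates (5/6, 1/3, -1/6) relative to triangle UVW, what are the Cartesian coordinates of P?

P = (5/6)·U + (1/3)·V + (-1/6)·W.
x-coordinate: (5/6)·(-20) + (1/3)·6 + (-1/6)·(-3) = -85/6.
y-coordinate: (5/6)·(-10) + (1/3)·(-11) + (-1/6)·(29/2) = -173/12.

(-85/6, -173/12)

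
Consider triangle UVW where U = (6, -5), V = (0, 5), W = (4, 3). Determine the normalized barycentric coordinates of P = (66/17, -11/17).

Signed area of the reference triangle: [UVW] = ½·(6·(5−3) + 0·(3−(-5)) + 4·(-5−5)) = ½·(12 + 0 − 40) = -14.
[PVW] = ½·((66/17)·(5−3) + 0·(3−(-11/17)) + 4·(-11/17−5)) = ½·(132/17 + 0 − 384/17) = -126/17, so the U-coordinate is (-126/17)/(-14) = 9/17.
[UPW] = ½·(6·(-11/17−3) + (66/17)·(3−(-5)) + 4·(-5−(-11/17))) = ½·(-372/17 + 528/17 − 296/17) = -70/17, so the V-coordinate is 5/17.
[UVP] = ½·(6·(5−(-11/17)) + 0·(-11/17−(-5)) + (66/17)·(-5−5)) = ½·(576/17 + 0 − 660/17) = -42/17, so the W-coordinate is 3/17.

(9/17, 5/17, 3/17)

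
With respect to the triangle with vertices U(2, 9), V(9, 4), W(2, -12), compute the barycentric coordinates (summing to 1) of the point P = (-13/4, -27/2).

Signed area of the reference triangle: [UVW] = ½·(2·(4−(-12)) + 9·(-12−9) + 2·(9−4)) = ½·(32 − 189 + 10) = -147/2.
[PVW] = ½·((-13/4)·(4−(-12)) + 9·(-12−(-27/2)) + 2·(-27/2−4)) = ½·(-52 + 27/2 − 35) = -147/4, so the U-coordinate is (-147/4)/(-147/2) = 1/2.
[UPW] = ½·(2·(-27/2−(-12)) + (-13/4)·(-12−9) + 2·(9−(-27/2))) = ½·(-3 + 273/4 + 45) = 441/8, so the V-coordinate is -3/4.
[UVP] = ½·(2·(4−(-27/2)) + 9·(-27/2−9) + (-13/4)·(9−4)) = ½·(35 − 405/2 − 65/4) = -735/8, so the W-coordinate is 5/4.

(1/2, -3/4, 5/4)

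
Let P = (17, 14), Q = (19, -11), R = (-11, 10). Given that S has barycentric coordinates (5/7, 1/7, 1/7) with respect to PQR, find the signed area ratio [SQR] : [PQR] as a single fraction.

5/7

The signed ratio [SQR]/[PQR] equals the barycentric coordinate of S at vertex P, which is 5/7.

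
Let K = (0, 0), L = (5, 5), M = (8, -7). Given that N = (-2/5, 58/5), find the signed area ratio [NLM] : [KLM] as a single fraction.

[KLM] = ½·(0·(5−(-7)) + 5·(-7−0) + 8·(0−5)) = ½·(0 − 35 − 40) = -75/2.
[NLM] = ½·((-2/5)·(5−(-7)) + 5·(-7−(58/5)) + 8·(58/5−5)) = ½·(-24/5 − 93 + 264/5) = -45/2, so the ratio is (-45/2)/(-75/2) = 3/5.

3/5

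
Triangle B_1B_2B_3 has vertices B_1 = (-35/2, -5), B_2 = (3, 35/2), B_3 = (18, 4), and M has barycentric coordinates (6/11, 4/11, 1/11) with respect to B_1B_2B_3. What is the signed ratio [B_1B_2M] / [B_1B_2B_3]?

1/11

The signed ratio [B_1B_2M]/[B_1B_2B_3] equals the barycentric coordinate of M at vertex B_3, which is 1/11.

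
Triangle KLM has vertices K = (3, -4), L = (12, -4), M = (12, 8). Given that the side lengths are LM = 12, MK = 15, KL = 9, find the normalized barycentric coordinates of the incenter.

The incenter has barycentric coordinates proportional to the opposite side lengths: (12 : 15 : 9).
Normalizing by 12+15+9 = 36 gives (1/3, 5/12, 1/4).

(1/3, 5/12, 1/4)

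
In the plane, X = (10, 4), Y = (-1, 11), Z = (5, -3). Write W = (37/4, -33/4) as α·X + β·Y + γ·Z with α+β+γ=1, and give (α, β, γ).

(1/4, -1/2, 5/4)

Signed area of the reference triangle: [XYZ] = ½·(10·(11−(-3)) + (-1)·(-3−4) + 5·(4−11)) = ½·(140 + 7 − 35) = 56.
[WYZ] = ½·((37/4)·(11−(-3)) + (-1)·(-3−(-33/4)) + 5·(-33/4−11)) = ½·(259/2 − 21/4 − 385/4) = 14, so the X-coordinate is 14/56 = 1/4.
[XWZ] = ½·(10·(-33/4−(-3)) + (37/4)·(-3−4) + 5·(4−(-33/4))) = ½·(-105/2 − 259/4 + 245/4) = -28, so the Y-coordinate is -1/2.
[XYW] = ½·(10·(11−(-33/4)) + (-1)·(-33/4−4) + (37/4)·(4−11)) = ½·(385/2 + 49/4 − 259/4) = 70, so the Z-coordinate is 5/4.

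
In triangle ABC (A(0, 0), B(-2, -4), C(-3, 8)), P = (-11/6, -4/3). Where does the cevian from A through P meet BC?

(-11/5, -8/5)

Barycentric coordinates of P with respect to ABC: (1/6, 2/3, 1/6).
On side BC the A-coordinate is zero; dropping P's A-weight 1/6 and renormalizing the remaining 2/3 : 1/6 gives weights 4/5, 1/5 on B, C.
Q = (4/5)·(-2, -4) + (1/5)·(-3, 8) = (-11/5, -8/5).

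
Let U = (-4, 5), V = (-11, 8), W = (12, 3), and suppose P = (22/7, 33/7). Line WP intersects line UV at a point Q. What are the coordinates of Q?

Barycentric coordinates of P with respect to UVW: (1/7, 2/7, 4/7).
On side UV the W-coordinate is zero; dropping P's W-weight 4/7 and renormalizing the remaining 1/7 : 2/7 gives weights 1/3, 2/3 on U, V.
Q = (1/3)·(-4, 5) + (2/3)·(-11, 8) = (-26/3, 7).

(-26/3, 7)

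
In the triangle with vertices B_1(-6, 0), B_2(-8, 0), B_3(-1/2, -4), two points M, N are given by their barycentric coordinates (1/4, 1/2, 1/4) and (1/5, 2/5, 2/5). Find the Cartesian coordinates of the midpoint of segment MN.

(-409/80, -13/10)

Barycentric coordinates of the midpoint are the average: (9/40, 9/20, 13/40).
Converting: (9/40)·B_1 + (9/20)·B_2 + (13/40)·B_3 = (-409/80, -13/10).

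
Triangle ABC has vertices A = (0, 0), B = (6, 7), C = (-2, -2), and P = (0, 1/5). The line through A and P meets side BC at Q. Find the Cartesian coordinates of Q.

(0, 1/4)

Barycentric coordinates of P with respect to ABC: (1/5, 1/5, 3/5).
On side BC the A-coordinate is zero; dropping P's A-weight 1/5 and renormalizing the remaining 1/5 : 3/5 gives weights 1/4, 3/4 on B, C.
Q = (1/4)·(6, 7) + (3/4)·(-2, -2) = (0, 1/4).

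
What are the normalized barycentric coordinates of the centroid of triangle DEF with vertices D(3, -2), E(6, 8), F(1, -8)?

(1/3, 1/3, 1/3)

The centroid is the average of the vertices, so each weight is 1/3.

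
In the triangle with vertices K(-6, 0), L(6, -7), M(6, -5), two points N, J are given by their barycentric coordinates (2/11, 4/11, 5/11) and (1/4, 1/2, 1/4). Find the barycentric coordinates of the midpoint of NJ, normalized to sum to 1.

Since both coordinate triples sum to 1, the midpoint's barycentrics are the componentwise average.
(2/11+1/4)/2 = 19/88; similarly 19/44 and 31/88.

(19/88, 19/44, 31/88)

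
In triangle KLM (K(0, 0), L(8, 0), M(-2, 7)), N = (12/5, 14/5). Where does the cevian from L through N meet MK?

(-4/3, 14/3)

Barycentric coordinates of N with respect to KLM: (1/5, 2/5, 2/5).
On side MK the L-coordinate is zero; dropping N's L-weight 2/5 and renormalizing the remaining 2/5 : 1/5 gives weights 2/3, 1/3 on M, K.
J = (2/3)·(-2, 7) + (1/3)·(0, 0) = (-4/3, 14/3).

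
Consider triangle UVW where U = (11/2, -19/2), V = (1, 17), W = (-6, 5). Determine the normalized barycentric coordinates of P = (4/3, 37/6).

(1/3, 1/2, 1/6)

Signed area of the reference triangle: [UVW] = ½·((11/2)·(17−5) + 1·(5−(-19/2)) + (-6)·(-19/2−17)) = ½·(66 + 29/2 + 159) = 479/4.
[PVW] = ½·((4/3)·(17−5) + 1·(5−(37/6)) + (-6)·(37/6−17)) = ½·(16 − 7/6 + 65) = 479/12, so the U-coordinate is (479/12)/(479/4) = 1/3.
[UPW] = ½·((11/2)·(37/6−5) + (4/3)·(5−(-19/2)) + (-6)·(-19/2−(37/6))) = ½·(77/12 + 58/3 + 94) = 479/8, so the V-coordinate is 1/2.
[UVP] = ½·((11/2)·(17−(37/6)) + 1·(37/6−(-19/2)) + (4/3)·(-19/2−17)) = ½·(715/12 + 47/3 − 106/3) = 479/24, so the W-coordinate is 1/6.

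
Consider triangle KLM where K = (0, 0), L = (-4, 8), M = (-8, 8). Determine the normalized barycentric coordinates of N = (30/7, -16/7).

(9/7, 1/2, -11/14)

Signed area of the reference triangle: [KLM] = ½·(0·(8−8) + (-4)·(8−0) + (-8)·(0−8)) = ½·(0 − 32 + 64) = 16.
[NLM] = ½·((30/7)·(8−8) + (-4)·(8−(-16/7)) + (-8)·(-16/7−8)) = ½·(0 − 288/7 + 576/7) = 144/7, so the K-coordinate is (144/7)/16 = 9/7.
[KNM] = ½·(0·(-16/7−8) + (30/7)·(8−0) + (-8)·(0−(-16/7))) = ½·(0 + 240/7 − 128/7) = 8, so the L-coordinate is 1/2.
[KLN] = ½·(0·(8−(-16/7)) + (-4)·(-16/7−0) + (30/7)·(0−8)) = ½·(0 + 64/7 − 240/7) = -88/7, so the M-coordinate is -11/14.
Check: 9/7 + 1/2 − 11/14 = 1.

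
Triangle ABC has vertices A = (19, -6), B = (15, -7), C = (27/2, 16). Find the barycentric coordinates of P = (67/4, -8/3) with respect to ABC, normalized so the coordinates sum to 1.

(1/2, 1/3, 1/6)

Signed area of the reference triangle: [ABC] = ½·(19·(-7−16) + 15·(16−(-6)) + (27/2)·(-6−(-7))) = ½·(-437 + 330 + 27/2) = -187/4.
[PBC] = ½·((67/4)·(-7−16) + 15·(16−(-8/3)) + (27/2)·(-8/3−(-7))) = ½·(-1541/4 + 280 + 117/2) = -187/8, so the A-coordinate is (-187/8)/(-187/4) = 1/2.
[APC] = ½·(19·(-8/3−16) + (67/4)·(16−(-6)) + (27/2)·(-6−(-8/3))) = ½·(-1064/3 + 737/2 − 45) = -187/12, so the B-coordinate is 1/3.
[ABP] = ½·(19·(-7−(-8/3)) + 15·(-8/3−(-6)) + (67/4)·(-6−(-7))) = ½·(-247/3 + 50 + 67/4) = -187/24, so the C-coordinate is 1/6.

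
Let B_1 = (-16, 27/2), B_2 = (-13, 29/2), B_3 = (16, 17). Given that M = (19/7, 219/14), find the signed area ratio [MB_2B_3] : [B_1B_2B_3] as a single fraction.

2/7

[B_1B_2B_3] = ½·((-16)·(29/2−17) + (-13)·(17−(27/2)) + 16·(27/2−(29/2))) = ½·(40 − 91/2 − 16) = -43/4.
[MB_2B_3] = ½·((19/7)·(29/2−17) + (-13)·(17−(219/14)) + 16·(219/14−(29/2))) = ½·(-95/14 − 247/14 + 128/7) = -43/14, so the ratio is (-43/14)/(-43/4) = 2/7.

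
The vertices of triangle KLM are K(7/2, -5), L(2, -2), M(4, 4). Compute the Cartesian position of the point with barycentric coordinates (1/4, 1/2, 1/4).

(23/8, -5/4)

N = (1/4)·K + (1/2)·L + (1/4)·M.
x-coordinate: (1/4)·(7/2) + (1/2)·2 + (1/4)·4 = 23/8.
y-coordinate: (1/4)·(-5) + (1/2)·(-2) + (1/4)·4 = -5/4.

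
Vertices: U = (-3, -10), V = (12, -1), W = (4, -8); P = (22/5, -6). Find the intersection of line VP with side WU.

Barycentric coordinates of P with respect to UVW: (2/5, 2/5, 1/5).
On side WU the V-coordinate is zero; dropping P's V-weight 2/5 and renormalizing the remaining 1/5 : 2/5 gives weights 1/3, 2/3 on W, U.
Q = (1/3)·(4, -8) + (2/3)·(-3, -10) = (-2/3, -28/3).

(-2/3, -28/3)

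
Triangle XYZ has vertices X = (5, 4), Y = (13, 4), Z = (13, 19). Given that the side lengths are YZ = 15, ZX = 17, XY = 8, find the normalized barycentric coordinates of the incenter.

The incenter has barycentric coordinates proportional to the opposite side lengths: (15 : 17 : 8).
Normalizing by 15+17+8 = 40 gives (3/8, 17/40, 1/5).

(3/8, 17/40, 1/5)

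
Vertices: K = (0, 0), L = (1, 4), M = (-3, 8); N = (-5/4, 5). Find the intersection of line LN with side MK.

Barycentric coordinates of N with respect to KLM: (1/4, 1/4, 1/2).
On side MK the L-coordinate is zero; dropping N's L-weight 1/4 and renormalizing the remaining 1/2 : 1/4 gives weights 2/3, 1/3 on M, K.
J = (2/3)·(-3, 8) + (1/3)·(0, 0) = (-2, 16/3).

(-2, 16/3)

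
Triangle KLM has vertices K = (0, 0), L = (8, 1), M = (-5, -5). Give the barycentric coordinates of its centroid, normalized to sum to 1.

The centroid is the average of the vertices, so each weight is 1/3.

(1/3, 1/3, 1/3)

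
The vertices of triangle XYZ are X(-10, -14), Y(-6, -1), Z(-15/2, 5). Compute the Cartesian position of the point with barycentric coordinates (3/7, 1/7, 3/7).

W = (3/7)·X + (1/7)·Y + (3/7)·Z.
x-coordinate: (3/7)·(-10) + (1/7)·(-6) + (3/7)·(-15/2) = -117/14.
y-coordinate: (3/7)·(-14) + (1/7)·(-1) + (3/7)·5 = -4.

(-117/14, -4)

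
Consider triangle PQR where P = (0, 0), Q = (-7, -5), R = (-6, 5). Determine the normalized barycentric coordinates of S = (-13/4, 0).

(1/2, 1/4, 1/4)

Signed area of the reference triangle: [PQR] = ½·(0·(-5−5) + (-7)·(5−0) + (-6)·(0−(-5))) = ½·(0 − 35 − 30) = -65/2.
[SQR] = ½·((-13/4)·(-5−5) + (-7)·(5−0) + (-6)·(0−(-5))) = ½·(65/2 − 35 − 30) = -65/4, so the P-coordinate is (-65/4)/(-65/2) = 1/2.
[PSR] = ½·(0·(0−5) + (-13/4)·(5−0) + (-6)·(0−0)) = ½·(0 − 65/4 + 0) = -65/8, so the Q-coordinate is 1/4.
[PQS] = ½·(0·(-5−0) + (-7)·(0−0) + (-13/4)·(0−(-5))) = ½·(0 + 0 − 65/4) = -65/8, so the R-coordinate is 1/4.
Check: 1/2 + 1/4 + 1/4 = 1.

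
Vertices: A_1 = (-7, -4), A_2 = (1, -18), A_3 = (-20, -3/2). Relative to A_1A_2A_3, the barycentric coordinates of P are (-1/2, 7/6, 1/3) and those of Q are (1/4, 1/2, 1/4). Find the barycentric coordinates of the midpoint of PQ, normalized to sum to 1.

(-1/8, 5/6, 7/24)

Since both coordinate triples sum to 1, the midpoint's barycentrics are the componentwise average.
(-1/2+1/4)/2 = -1/8; similarly 5/6 and 7/24.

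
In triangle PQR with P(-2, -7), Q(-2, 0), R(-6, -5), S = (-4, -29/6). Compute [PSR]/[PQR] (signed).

1/6

[PQR] = ½·((-2)·(0−(-5)) + (-2)·(-5−(-7)) + (-6)·(-7−0)) = ½·(-10 − 4 + 42) = 14.
[PSR] = ½·((-2)·(-29/6−(-5)) + (-4)·(-5−(-7)) + (-6)·(-7−(-29/6))) = ½·(-1/3 − 8 + 13) = 7/3, so the ratio is (7/3)/14 = 1/6.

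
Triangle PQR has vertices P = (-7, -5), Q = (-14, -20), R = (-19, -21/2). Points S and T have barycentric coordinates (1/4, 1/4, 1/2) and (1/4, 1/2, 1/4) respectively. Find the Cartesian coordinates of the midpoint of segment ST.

(-113/8, -203/16)

Barycentric coordinates of the midpoint are the average: (1/4, 3/8, 3/8).
Converting: (1/4)·P + (3/8)·Q + (3/8)·R = (-113/8, -203/16).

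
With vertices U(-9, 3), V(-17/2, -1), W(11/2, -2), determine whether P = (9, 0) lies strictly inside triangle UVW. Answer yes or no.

no

Barycentric coordinates of P: (21/37, -31/37, 47/37).
The three coordinates are positive, negative, positive; a point is interior exactly when all three are positive.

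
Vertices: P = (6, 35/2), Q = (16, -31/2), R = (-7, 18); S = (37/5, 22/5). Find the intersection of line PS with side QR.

Barycentric coordinates of S with respect to PQR: (2/5, 2/5, 1/5).
On side QR the P-coordinate is zero; dropping S's P-weight 2/5 and renormalizing the remaining 2/5 : 1/5 gives weights 2/3, 1/3 on Q, R.
T = (2/3)·(16, -31/2) + (1/3)·(-7, 18) = (25/3, -13/3).

(25/3, -13/3)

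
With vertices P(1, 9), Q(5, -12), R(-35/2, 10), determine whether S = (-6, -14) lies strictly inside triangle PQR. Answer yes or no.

Barycentric coordinates of S: (-574/769, 865/769, 478/769).
The three coordinates are negative, positive, positive; a point is interior exactly when all three are positive.

no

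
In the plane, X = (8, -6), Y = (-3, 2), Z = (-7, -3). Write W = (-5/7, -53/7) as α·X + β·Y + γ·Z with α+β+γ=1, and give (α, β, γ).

(4/7, -4/7, 1)

Signed area of the reference triangle: [XYZ] = ½·(8·(2−(-3)) + (-3)·(-3−(-6)) + (-7)·(-6−2)) = ½·(40 − 9 + 56) = 87/2.
[WYZ] = ½·((-5/7)·(2−(-3)) + (-3)·(-3−(-53/7)) + (-7)·(-53/7−2)) = ½·(-25/7 − 96/7 + 67) = 174/7, so the X-coordinate is (174/7)/(87/2) = 4/7.
[XWZ] = ½·(8·(-53/7−(-3)) + (-5/7)·(-3−(-6)) + (-7)·(-6−(-53/7))) = ½·(-256/7 − 15/7 − 11) = -174/7, so the Y-coordinate is -4/7.
[XYW] = ½·(8·(2−(-53/7)) + (-3)·(-53/7−(-6)) + (-5/7)·(-6−2)) = ½·(536/7 + 33/7 + 40/7) = 87/2, so the Z-coordinate is 1.
Check: 4/7 − 4/7 + 1 = 1.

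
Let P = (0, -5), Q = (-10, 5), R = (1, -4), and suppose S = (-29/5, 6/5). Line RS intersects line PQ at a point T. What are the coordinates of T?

Barycentric coordinates of S with respect to PQR: (1/5, 3/5, 1/5).
On side PQ the R-coordinate is zero; dropping S's R-weight 1/5 and renormalizing the remaining 1/5 : 3/5 gives weights 1/4, 3/4 on P, Q.
T = (1/4)·(0, -5) + (3/4)·(-10, 5) = (-15/2, 5/2).

(-15/2, 5/2)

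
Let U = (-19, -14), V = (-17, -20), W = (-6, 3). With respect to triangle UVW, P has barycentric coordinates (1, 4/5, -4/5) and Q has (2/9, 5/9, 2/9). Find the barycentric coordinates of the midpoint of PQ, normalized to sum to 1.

Since both coordinate triples sum to 1, the midpoint's barycentrics are the componentwise average.
(1+2/9)/2 = 11/18; similarly 61/90 and -13/45.

(11/18, 61/90, -13/45)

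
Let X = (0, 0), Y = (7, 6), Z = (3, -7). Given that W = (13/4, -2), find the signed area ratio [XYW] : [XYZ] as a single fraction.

[XYZ] = ½·(0·(6−(-7)) + 7·(-7−0) + 3·(0−6)) = ½·(0 − 49 − 18) = -67/2.
[XYW] = ½·(0·(6−(-2)) + 7·(-2−0) + (13/4)·(0−6)) = ½·(0 − 14 − 39/2) = -67/4, so the ratio is (-67/4)/(-67/2) = 1/2.

1/2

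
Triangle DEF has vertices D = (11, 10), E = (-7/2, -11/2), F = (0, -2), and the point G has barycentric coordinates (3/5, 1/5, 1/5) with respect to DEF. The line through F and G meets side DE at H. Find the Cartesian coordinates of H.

Line FG meets DE where the F-coordinate vanishes; zeroing G's F-weight and renormalizing leaves D, E-weights 3/5 : 1/5 → (3/4, 1/4).
So H = (3/4)·D + (1/4)·E = (59/8, 49/8).

(59/8, 49/8)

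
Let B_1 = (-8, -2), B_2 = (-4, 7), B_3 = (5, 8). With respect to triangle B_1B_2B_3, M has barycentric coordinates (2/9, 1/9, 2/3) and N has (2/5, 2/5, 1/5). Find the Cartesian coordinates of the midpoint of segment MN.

(-121/90, 139/30)

Barycentric coordinates of the midpoint are the average: (14/45, 23/90, 13/30).
Converting: (14/45)·B_1 + (23/90)·B_2 + (13/30)·B_3 = (-121/90, 139/30).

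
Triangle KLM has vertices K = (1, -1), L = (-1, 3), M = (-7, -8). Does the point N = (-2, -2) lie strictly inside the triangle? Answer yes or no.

yes

Barycentric coordinates of N: (19/46, 13/46, 7/23).
The three coordinates are positive, positive, positive; a point is interior exactly when all three are positive.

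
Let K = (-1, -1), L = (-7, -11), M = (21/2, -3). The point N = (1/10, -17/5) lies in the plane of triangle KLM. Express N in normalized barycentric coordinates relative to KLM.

(3/5, 1/5, 1/5)

Signed area of the reference triangle: [KLM] = ½·((-1)·(-11−(-3)) + (-7)·(-3−(-1)) + (21/2)·(-1−(-11))) = ½·(8 + 14 + 105) = 127/2.
[NLM] = ½·((1/10)·(-11−(-3)) + (-7)·(-3−(-17/5)) + (21/2)·(-17/5−(-11))) = ½·(-4/5 − 14/5 + 399/5) = 381/10, so the K-coordinate is (381/10)/(127/2) = 3/5.
[KNM] = ½·((-1)·(-17/5−(-3)) + (1/10)·(-3−(-1)) + (21/2)·(-1−(-17/5))) = ½·(2/5 − 1/5 + 126/5) = 127/10, so the L-coordinate is 1/5.
[KLN] = ½·((-1)·(-11−(-17/5)) + (-7)·(-17/5−(-1)) + (1/10)·(-1−(-11))) = ½·(38/5 + 84/5 + 1) = 127/10, so the M-coordinate is 1/5.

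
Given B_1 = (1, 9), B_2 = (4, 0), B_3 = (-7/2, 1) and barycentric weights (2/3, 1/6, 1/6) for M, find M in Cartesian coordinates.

(3/4, 37/6)

M = (2/3)·B_1 + (1/6)·B_2 + (1/6)·B_3.
x-coordinate: (2/3)·1 + (1/6)·4 + (1/6)·(-7/2) = 3/4.
y-coordinate: (2/3)·9 + (1/6)·0 + (1/6)·1 = 37/6.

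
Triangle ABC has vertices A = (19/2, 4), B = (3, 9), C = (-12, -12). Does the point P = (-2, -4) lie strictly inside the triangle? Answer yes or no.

Barycentric coordinates of P: (20/47, 8/141, 73/141).
The three coordinates are positive, positive, positive; a point is interior exactly when all three are positive.

yes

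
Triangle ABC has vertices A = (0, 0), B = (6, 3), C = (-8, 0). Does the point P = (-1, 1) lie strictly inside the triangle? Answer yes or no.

yes

Barycentric coordinates of P: (7/24, 1/3, 3/8).
The three coordinates are positive, positive, positive; a point is interior exactly when all three are positive.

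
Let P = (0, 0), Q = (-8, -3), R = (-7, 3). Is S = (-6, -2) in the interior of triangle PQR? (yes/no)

Barycentric coordinates of S: (11/45, 32/45, 2/45).
The three coordinates are positive, positive, positive; a point is interior exactly when all three are positive.

yes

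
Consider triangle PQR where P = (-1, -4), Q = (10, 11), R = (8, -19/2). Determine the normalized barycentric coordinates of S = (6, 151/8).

(1/2, 5/4, -3/4)

Signed area of the reference triangle: [PQR] = ½·((-1)·(11−(-19/2)) + 10·(-19/2−(-4)) + 8·(-4−11)) = ½·(-41/2 − 55 − 120) = -391/4.
[SQR] = ½·(6·(11−(-19/2)) + 10·(-19/2−(151/8)) + 8·(151/8−11)) = ½·(123 − 1135/4 + 63) = -391/8, so the P-coordinate is (-391/8)/(-391/4) = 1/2.
[PSR] = ½·((-1)·(151/8−(-19/2)) + 6·(-19/2−(-4)) + 8·(-4−(151/8))) = ½·(-227/8 − 33 − 183) = -1955/16, so the Q-coordinate is 5/4.
[PQS] = ½·((-1)·(11−(151/8)) + 10·(151/8−(-4)) + 6·(-4−11)) = ½·(63/8 + 915/4 − 90) = 1173/16, so the R-coordinate is -3/4.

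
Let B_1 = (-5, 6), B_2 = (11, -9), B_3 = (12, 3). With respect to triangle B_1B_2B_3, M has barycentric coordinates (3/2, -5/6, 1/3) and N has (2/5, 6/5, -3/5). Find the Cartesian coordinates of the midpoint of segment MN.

(-13/3, 73/20)

Barycentric coordinates of the midpoint are the average: (19/20, 11/60, -2/15).
Converting: (19/20)·B_1 + (11/60)·B_2 + (-2/15)·B_3 = (-13/3, 73/20).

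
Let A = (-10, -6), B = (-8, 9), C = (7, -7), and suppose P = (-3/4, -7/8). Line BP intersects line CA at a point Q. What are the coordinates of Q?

Barycentric coordinates of P with respect to ABC: (1/8, 3/8, 1/2).
On side CA the B-coordinate is zero; dropping P's B-weight 3/8 and renormalizing the remaining 1/2 : 1/8 gives weights 4/5, 1/5 on C, A.
Q = (4/5)·(7, -7) + (1/5)·(-10, -6) = (18/5, -34/5).

(18/5, -34/5)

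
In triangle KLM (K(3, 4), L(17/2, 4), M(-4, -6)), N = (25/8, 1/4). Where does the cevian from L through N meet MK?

(-9/4, -7/2)

Barycentric coordinates of N with respect to KLM: (1/8, 1/2, 3/8).
On side MK the L-coordinate is zero; dropping N's L-weight 1/2 and renormalizing the remaining 3/8 : 1/8 gives weights 3/4, 1/4 on M, K.
J = (3/4)·(-4, -6) + (1/4)·(3, 4) = (-9/4, -7/2).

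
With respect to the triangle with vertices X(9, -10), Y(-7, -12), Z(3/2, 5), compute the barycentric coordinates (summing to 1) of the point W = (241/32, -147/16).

Signed area of the reference triangle: [XYZ] = ½·(9·(-12−5) + (-7)·(5−(-10)) + (3/2)·(-10−(-12))) = ½·(-153 − 105 + 3) = -255/2.
[WYZ] = ½·((241/32)·(-12−5) + (-7)·(5−(-147/16)) + (3/2)·(-147/16−(-12))) = ½·(-4097/32 − 1589/16 + 135/32) = -1785/16, so the X-coordinate is (-1785/16)/(-255/2) = 7/8.
[XWZ] = ½·(9·(-147/16−5) + (241/32)·(5−(-10)) + (3/2)·(-10−(-147/16))) = ½·(-2043/16 + 3615/32 − 39/32) = -255/32, so the Y-coordinate is 1/16.
[XYW] = ½·(9·(-12−(-147/16)) + (-7)·(-147/16−(-10)) + (241/32)·(-10−(-12))) = ½·(-405/16 − 91/16 + 241/16) = -255/32, so the Z-coordinate is 1/16.

(7/8, 1/16, 1/16)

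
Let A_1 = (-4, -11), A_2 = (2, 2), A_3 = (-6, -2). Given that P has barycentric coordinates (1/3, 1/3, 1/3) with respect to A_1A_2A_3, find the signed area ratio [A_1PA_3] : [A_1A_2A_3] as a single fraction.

1/3

The signed ratio [A_1PA_3]/[A_1A_2A_3] equals the barycentric coordinate of P at vertex A_2, which is 1/3.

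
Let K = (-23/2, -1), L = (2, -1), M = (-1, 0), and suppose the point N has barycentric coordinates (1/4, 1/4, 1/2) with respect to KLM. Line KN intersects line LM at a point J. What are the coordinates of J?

Line KN meets LM where the K-coordinate vanishes; zeroing N's K-weight and renormalizing leaves L, M-weights 1/4 : 1/2 → (1/3, 2/3).
So J = (1/3)·L + (2/3)·M = (0, -1/3).

(0, -1/3)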